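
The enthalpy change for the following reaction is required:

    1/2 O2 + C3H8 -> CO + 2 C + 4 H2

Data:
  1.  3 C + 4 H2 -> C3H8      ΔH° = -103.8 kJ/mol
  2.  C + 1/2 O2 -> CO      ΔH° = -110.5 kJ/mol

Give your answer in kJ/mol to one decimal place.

ΔH° = -6.7 kJ/mol

eq. 1 reversed (C3H8 must end up as a reactant): +103.8 kJ/mol
eq. 2 as written (CO already on the product side): -110.5 kJ/mol
Combining the equations, ΔH° = (-1)·(-103.8) + (1)·(-110.5) = -6.7 kJ/mol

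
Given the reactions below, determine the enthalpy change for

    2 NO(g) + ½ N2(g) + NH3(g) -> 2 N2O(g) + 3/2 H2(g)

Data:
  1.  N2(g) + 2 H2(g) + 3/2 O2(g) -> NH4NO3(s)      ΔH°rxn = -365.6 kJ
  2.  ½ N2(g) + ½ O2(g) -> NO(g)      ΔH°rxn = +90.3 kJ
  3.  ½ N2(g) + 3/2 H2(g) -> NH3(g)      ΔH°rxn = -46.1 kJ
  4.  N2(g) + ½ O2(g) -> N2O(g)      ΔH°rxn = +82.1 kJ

ΔH°rxn = 29.7 kJ

eq. 1: not needed.
eq. 2 reversed and × 2: (-2)·(+90.3) = -180.6 kJ
eq. 3 reversed: +46.1 kJ
eq. 4 × 2: (2)·(+82.1) = +164.2 kJ
Summing the manipulated equations, ΔH°rxn = (-2)·(+90.3) + (-1)·(-46.1) + (2)·(+82.1) = 29.7 kJ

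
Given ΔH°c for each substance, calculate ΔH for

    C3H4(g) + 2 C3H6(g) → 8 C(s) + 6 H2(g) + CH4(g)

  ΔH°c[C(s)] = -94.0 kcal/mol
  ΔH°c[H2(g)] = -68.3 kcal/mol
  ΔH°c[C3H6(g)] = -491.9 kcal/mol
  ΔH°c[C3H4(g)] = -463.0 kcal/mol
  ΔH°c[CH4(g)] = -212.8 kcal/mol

ΔH = -72.2 kcal/mol

With combustion enthalpies, reactants minus products:
= [1·(-463.0) + 2·(-491.9)] − [8·(-94.0) + 6·(-68.3) + 1·(-212.8)]
= -72.2 kcal/mol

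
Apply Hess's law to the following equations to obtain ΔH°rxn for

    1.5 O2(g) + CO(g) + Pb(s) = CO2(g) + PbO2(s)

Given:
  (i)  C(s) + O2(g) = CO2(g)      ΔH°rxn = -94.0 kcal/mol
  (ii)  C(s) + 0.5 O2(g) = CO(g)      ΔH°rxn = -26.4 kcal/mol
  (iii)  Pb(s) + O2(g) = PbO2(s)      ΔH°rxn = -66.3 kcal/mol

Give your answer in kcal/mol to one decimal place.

ΔH°rxn = -133.9 kcal/mol

(i) as written (CO2(g) already on the product side): -94.0 kcal/mol
(ii) reversed (CO(g) must end up as a reactant): +26.4 kcal/mol
(iii) as written (PbO2(s) already on the product side): -66.3 kcal/mol
Since enthalpy is a state function, ΔH°rxn = (1)·(-94.0) + (-1)·(-26.4) + (1)·(-66.3) = -133.9 kcal/mol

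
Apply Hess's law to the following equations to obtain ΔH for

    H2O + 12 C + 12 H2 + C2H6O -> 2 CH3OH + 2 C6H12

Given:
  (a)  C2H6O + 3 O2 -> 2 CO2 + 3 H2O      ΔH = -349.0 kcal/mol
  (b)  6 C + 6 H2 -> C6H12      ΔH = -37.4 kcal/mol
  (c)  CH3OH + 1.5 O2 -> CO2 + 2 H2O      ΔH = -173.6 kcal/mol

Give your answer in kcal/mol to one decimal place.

(a) as written (C2H6O already on the reactant side): -349.0 kcal/mol
(b) × 2 (×2 to match 2 C6H12 in the target): (2)·(-37.4) = -74.8 kcal/mol
(c) reversed and × 2 (reverse to put CH3OH on the product side; scale by 2 for the 2 CH3OH): (-2)·(-173.6) = +347.2 kcal/mol
ΔH = (-349.0) + (-74.8) + (+347.2) = -76.6 kcal/mol

ΔH = -76.6 kcal/mol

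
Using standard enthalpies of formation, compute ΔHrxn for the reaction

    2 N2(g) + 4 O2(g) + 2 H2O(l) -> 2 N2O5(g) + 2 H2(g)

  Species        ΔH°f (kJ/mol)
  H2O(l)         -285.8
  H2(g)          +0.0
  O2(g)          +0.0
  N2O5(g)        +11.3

ΔHrxn = 594.2 kJ/mol

Products: 2·(+11.3) + 2·(+0.0) = +22.6
Reactants: 2·(+0.0) + 4·(+0.0) + 2·(-285.8) = -571.6
ΔHrxn = (+22.6) − (-571.6) = 594.2 kJ/mol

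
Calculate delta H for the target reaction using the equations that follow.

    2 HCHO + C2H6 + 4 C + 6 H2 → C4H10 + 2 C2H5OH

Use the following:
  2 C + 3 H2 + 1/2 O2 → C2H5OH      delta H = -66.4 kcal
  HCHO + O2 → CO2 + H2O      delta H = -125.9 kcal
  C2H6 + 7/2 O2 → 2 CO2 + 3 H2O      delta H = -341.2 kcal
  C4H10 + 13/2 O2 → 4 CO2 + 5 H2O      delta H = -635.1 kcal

equation 1 × 2: (2)·(-66.4) = -132.8 kcal
equation 2 × 2: (2)·(-125.9) = -251.8 kcal
equation 3 as written: -341.2 kcal
equation 4 reversed: +635.1 kcal
delta H = (2)·(-66.4) + (2)·(-125.9) + (1)·(-341.2) + (-1)·(-635.1) = -90.7 kcal

delta H = -90.7 kcal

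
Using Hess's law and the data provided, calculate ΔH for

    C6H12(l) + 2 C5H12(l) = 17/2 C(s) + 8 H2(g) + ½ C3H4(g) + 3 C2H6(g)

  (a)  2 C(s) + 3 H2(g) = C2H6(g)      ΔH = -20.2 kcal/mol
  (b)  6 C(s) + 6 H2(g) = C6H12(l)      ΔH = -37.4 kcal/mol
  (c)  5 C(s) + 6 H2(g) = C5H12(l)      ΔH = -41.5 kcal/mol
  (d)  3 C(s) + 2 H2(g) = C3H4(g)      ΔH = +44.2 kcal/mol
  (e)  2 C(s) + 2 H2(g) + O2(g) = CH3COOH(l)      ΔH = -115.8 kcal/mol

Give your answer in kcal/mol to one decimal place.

(a) × 3 (scale by 3 for the 3 C2H6(g)): (3)·(-20.2) = -60.6 kcal/mol
(b) reversed (reverse to put C6H12(l) on the reactant side): +37.4 kcal/mol
(c) reversed and × 2 (C5H12(l) must end up as a reactant; scale by 2 for the 2 C5H12(l)): (-2)·(-41.5) = +83.0 kcal/mol
(d) × 1/2 (scale by 1/2 for the 1/2 C3H4(g)): (1/2)·(+44.2) = +22.1 kcal/mol
(e): not needed (CH3COOH(l) appears nowhere else).
Since enthalpy is a state function, ΔH = (3)·(-20.2) + (-1)·(-37.4) + (-2)·(-41.5) + (1/2)·(+44.2) = 81.9 kcal/mol

ΔH = 81.9 kcal/mol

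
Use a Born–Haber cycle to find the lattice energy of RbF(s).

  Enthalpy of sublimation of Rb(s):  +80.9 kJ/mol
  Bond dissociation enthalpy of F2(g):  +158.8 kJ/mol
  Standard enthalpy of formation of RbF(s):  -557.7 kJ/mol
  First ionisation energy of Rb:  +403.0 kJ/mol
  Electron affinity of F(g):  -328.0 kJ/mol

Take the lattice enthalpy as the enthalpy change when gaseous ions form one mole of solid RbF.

ΔHf° = 1·ΔHsub + 1·(ΣIE) + 1/2·D(F2) + 1·EA + U
-557.7 = 1·(+80.9) + 1·(+403.0) + 1/2·(+158.8) + 1·(-328.0) + U
U = -557.7 − (+235.3) = -793.0 kJ/mol

U = -793.0 kJ/mol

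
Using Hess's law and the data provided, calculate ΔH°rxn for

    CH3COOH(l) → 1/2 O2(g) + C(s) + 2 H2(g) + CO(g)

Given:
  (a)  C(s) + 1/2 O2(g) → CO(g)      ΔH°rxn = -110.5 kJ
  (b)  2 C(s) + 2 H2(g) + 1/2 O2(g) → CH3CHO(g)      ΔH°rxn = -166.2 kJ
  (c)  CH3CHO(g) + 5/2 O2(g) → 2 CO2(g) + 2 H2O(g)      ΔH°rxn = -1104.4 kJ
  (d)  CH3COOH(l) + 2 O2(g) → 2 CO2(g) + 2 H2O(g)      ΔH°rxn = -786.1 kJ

(a) as written (CO(g) already on the product side): -110.5 kJ
(b) reversed (H2(g) must end up as a product): +166.2 kJ
(c) reversed: +1104.4 kJ
(d) as written (CH3COOH(l) already on the reactant side): -786.1 kJ
ΔH°rxn = (-110.5) + (+166.2) + (+1104.4) + (-786.1) = 374.0 kJ

ΔH°rxn = 374.0 kJ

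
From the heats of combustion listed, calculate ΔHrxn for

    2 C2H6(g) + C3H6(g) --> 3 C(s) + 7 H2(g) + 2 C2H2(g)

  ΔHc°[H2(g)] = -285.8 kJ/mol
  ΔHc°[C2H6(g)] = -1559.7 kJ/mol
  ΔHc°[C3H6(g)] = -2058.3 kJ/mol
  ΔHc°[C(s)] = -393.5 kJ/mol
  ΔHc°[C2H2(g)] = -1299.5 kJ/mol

Using ΔH = Σ nΔHc°(reactants) − Σ nΔHc°(products):
= [2·(-1559.7) + 1·(-2058.3)] − [3·(-393.5) + 7·(-285.8) + 2·(-1299.5)]
= 602.4 kJ/mol

ΔHrxn = 602.4 kJ/mol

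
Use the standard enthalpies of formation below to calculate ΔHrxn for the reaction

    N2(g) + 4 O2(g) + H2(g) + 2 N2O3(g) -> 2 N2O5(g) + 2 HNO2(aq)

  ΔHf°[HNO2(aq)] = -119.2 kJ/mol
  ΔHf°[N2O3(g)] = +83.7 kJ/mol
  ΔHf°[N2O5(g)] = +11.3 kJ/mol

ΔH°rxn = Σ nΔHf°(products) − Σ nΔHf°(reactants).
Products: 2·(+11.3) + 2·(-119.2) = -215.8
Reactants: 1·(+0.0) + 4·(+0.0) + 1·(+0.0) + 2·(+83.7) = +167.4
ΔHrxn = (-215.8) − (+167.4) = -383.2 kJ/mol

ΔHrxn = -383.2 kJ/mol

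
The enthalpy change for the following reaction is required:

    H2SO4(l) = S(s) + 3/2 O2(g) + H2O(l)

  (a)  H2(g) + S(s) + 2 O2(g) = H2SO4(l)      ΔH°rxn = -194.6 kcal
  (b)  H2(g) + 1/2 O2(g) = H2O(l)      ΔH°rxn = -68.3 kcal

(a) reversed: +194.6 kcal
(b) as written: -68.3 kcal
Summing the manipulated equations, ΔH°rxn = (+194.6) + (-68.3) = 126.3 kcal

ΔH°rxn = 126.3 kcal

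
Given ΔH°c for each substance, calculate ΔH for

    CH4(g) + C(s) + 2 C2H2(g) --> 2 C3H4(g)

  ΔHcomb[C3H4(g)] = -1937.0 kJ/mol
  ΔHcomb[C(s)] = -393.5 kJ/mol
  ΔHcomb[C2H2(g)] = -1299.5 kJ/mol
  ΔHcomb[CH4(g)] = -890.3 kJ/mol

ΔH = -8.8 kJ/mol

With combustion enthalpies, reactants minus products:
= [1·(-890.3) + 1·(-393.5) + 2·(-1299.5)] − [2·(-1937.0)]
= -8.8 kJ/mol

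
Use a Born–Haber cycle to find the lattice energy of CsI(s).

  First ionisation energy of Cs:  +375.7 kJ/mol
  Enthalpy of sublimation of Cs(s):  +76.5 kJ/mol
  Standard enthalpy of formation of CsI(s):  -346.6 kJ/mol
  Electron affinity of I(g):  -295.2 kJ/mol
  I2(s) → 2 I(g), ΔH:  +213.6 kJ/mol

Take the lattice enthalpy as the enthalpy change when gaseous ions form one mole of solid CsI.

ΔHf° = 1·ΔHsub + 1·(ΣIE) + 1/2·D(I2) + 1·EA + U
-346.6 = 1·(+76.5) + 1·(+375.7) + 1/2·(+213.6) + 1·(-295.2) + U
U = -346.6 − (+263.8) = -610.4 kJ/mol

U = -610.4 kJ/mol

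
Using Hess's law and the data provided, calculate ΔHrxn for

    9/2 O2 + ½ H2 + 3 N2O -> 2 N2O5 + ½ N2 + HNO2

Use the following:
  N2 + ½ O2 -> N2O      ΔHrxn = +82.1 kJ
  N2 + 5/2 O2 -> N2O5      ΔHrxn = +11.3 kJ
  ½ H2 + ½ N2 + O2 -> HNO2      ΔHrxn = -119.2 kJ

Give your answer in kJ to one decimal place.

equation 1 reversed and × 3: (-3)·(+82.1) = -246.3 kJ
equation 2 × 2: (2)·(+11.3) = +22.6 kJ
equation 3 as written: -119.2 kJ
Summing the manipulated equations, ΔHrxn = (-246.3) + (+22.6) + (-119.2) = -342.9 kJ

ΔHrxn = -342.9 kJ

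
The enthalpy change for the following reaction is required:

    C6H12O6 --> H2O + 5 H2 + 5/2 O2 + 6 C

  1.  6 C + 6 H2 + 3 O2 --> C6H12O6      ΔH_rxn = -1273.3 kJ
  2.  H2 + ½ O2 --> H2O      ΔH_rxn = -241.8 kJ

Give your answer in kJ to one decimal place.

ΔH_rxn = 1031.5 kJ

eq. 1 reversed: +1273.3 kJ
eq. 2 as written: -241.8 kJ
By Hess's law, ΔH_rxn = (-1)·(-1273.3) + (1)·(-241.8) = 1031.5 kJ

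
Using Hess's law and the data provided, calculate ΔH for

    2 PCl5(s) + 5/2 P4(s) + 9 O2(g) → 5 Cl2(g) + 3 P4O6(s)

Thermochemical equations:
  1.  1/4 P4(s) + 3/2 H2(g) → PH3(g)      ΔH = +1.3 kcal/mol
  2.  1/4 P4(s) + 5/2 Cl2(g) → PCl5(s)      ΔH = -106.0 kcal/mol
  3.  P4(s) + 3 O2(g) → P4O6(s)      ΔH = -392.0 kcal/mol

ΔH = -964.0 kcal/mol

eq. 1: not needed (H2(g) appears nowhere else).
eq. 2 reversed and × 2 (reverse to put PCl5(s) on the reactant side; scale by 2 for the 2 PCl5(s)): (-2)·(-106.0) = +212.0 kcal/mol
eq. 3 × 3 (×3 to match 3 P4O6(s) in the target): (3)·(-392.0) = -1176.0 kcal/mol
ΔH = (-2)·(-106.0) + (3)·(-392.0) = -964.0 kcal/mol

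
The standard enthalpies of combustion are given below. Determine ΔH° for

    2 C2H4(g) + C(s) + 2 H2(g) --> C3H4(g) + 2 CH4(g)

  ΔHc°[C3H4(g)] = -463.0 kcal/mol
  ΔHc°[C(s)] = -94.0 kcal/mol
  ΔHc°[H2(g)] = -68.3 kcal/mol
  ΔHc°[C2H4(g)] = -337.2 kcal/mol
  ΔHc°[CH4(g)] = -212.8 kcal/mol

ΔH° = -16.4 kcal/mol

Using ΔH = Σ nΔHc°(reactants) − Σ nΔHc°(products):
= [2·(-337.2) + 1·(-94.0) + 2·(-68.3)] − [1·(-463.0) + 2·(-212.8)]
= -16.4 kcal/mol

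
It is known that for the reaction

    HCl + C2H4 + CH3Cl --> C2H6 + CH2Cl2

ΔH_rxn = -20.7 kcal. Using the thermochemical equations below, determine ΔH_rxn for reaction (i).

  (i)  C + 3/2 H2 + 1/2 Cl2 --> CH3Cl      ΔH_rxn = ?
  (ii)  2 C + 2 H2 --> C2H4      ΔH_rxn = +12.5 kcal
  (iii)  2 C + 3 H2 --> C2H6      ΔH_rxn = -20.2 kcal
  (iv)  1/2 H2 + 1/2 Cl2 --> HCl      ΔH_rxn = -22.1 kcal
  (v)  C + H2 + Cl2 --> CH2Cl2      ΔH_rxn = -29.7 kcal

ΔH_rxn = -19.6 kcal

(i) reversed: contributes −x
(ii) reversed: -12.5 kcal
(iii) as written: -20.2 kcal
(iv) reversed: +22.1 kcal
(v) as written: -29.7 kcal
-20.7 = (-12.5) + (-20.2) + (+22.1) + (-29.7) − x
x = (-20.7 − (-40.3)) / (-1) = -19.6 kcal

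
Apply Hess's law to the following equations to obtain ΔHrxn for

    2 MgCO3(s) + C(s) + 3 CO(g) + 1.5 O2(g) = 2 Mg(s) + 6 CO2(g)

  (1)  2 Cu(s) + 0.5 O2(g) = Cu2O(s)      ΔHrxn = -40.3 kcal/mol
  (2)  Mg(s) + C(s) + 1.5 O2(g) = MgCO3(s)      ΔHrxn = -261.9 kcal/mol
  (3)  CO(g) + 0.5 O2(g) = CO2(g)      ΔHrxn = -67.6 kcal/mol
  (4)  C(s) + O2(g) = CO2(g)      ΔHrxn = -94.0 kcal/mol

(1): not needed.
(2) reversed and × 2: (-2)·(-261.9) = +523.8 kcal/mol
(3) × 3: (3)·(-67.6) = -202.8 kcal/mol
(4) × 3: (3)·(-94.0) = -282.0 kcal/mol
By Hess's law, ΔHrxn = (-2)·(-261.9) + (3)·(-67.6) + (3)·(-94.0) = 39.0 kcal/mol

ΔHrxn = 39.0 kcal/mol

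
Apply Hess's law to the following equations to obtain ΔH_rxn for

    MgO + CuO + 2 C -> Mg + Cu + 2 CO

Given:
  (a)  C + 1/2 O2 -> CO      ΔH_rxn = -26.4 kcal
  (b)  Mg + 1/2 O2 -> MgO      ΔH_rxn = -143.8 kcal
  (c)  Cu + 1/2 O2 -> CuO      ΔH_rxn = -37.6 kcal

(a) × 2: (2)·(-26.4) = -52.8 kcal
(b) reversed: +143.8 kcal
(c) reversed: +37.6 kcal
ΔH_rxn = (2)·(-26.4) + (-1)·(-143.8) + (-1)·(-37.6) = 128.6 kcal

ΔH_rxn = 128.6 kcal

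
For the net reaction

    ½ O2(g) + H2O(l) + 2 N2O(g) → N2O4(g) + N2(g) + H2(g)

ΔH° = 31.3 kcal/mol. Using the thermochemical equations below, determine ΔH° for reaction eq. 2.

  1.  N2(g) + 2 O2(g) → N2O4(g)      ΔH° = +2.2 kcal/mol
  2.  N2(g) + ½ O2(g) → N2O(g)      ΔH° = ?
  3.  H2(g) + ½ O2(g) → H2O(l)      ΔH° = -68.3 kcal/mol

eq. 1 as written (N2O4(g) already on the product side): +2.2 kcal/mol
eq. 2 reversed and × 2 (N2O(g) must end up as a reactant; ×2 to match 2 N2O(g) in the target): contributes −2·x
eq. 3 reversed (reverse to put H2O(l) on the reactant side): +68.3 kcal/mol
+31.3 = (+2.2) + (+68.3) − 2·x
x = (+31.3 − (+70.5)) / (-2) = 19.6 kcal/mol

ΔH° = 19.6 kcal/mol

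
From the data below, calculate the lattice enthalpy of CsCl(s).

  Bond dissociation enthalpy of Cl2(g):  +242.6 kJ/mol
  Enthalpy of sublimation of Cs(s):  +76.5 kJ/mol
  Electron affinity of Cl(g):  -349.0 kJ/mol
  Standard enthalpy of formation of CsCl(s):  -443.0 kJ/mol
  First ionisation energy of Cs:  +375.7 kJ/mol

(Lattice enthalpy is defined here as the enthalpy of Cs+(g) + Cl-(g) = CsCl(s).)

U = -667.5 kJ/mol

ΔHf° = 1·ΔHsub + 1·(ΣIE) + 1/2·D(Cl2) + 1·EA + U
-443.0 = 1·(+76.5) + 1·(+375.7) + 1/2·(+242.6) + 1·(-349.0) + U
U = -443.0 − (+224.5) = -667.5 kJ/mol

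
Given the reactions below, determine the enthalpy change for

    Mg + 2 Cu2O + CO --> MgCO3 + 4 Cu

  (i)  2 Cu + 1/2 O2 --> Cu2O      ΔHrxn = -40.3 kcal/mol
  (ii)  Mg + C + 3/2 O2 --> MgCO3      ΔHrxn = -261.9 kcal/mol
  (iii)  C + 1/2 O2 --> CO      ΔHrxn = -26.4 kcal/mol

(i) reversed and × 2 (reverse to put Cu2O on the reactant side; ×2 to match 2 Cu2O in the target): (-2)·(-40.3) = +80.6 kcal/mol
(ii) as written (MgCO3 already on the product side): -261.9 kcal/mol
(iii) reversed (reverse to put CO on the reactant side): +26.4 kcal/mol
ΔHrxn = (+80.6) + (-261.9) + (+26.4) = -154.9 kcal/mol

ΔHrxn = -154.9 kcal/mol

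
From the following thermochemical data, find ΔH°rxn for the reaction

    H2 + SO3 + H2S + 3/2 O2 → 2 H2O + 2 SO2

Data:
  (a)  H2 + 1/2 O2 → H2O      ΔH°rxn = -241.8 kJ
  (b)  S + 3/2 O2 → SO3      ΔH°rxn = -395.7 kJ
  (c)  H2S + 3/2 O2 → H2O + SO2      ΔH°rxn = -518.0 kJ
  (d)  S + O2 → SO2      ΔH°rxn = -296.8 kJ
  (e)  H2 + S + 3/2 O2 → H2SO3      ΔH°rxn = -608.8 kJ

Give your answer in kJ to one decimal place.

ΔH°rxn = -660.9 kJ

(a) as written: -241.8 kJ
(b) reversed: +395.7 kJ
(c) as written: -518.0 kJ
(d) as written: -296.8 kJ
(e): not needed.
ΔH°rxn = (-241.8) + (+395.7) + (-518.0) + (-296.8) = -660.9 kJ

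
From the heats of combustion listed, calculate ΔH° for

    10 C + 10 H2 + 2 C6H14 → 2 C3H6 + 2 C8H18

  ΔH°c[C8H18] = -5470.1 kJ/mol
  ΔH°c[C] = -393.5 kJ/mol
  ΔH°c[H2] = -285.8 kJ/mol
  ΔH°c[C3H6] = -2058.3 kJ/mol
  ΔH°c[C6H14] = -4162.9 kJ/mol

Using ΔH = Σ nΔHc°(reactants) − Σ nΔHc°(products):
= [10·(-393.5) + 10·(-285.8) + 2·(-4162.9)] − [2·(-2058.3) + 2·(-5470.1)]
= -62.0 kJ/mol

ΔH° = -62.0 kJ/mol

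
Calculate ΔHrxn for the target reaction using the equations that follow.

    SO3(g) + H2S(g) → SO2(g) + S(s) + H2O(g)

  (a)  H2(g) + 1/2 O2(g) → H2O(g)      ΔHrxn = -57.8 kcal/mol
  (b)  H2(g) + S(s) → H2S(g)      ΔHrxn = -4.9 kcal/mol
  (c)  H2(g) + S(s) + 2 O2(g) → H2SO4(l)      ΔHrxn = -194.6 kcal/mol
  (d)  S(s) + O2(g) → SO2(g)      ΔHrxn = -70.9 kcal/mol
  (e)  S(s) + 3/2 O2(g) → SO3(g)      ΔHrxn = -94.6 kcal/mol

ΔHrxn = -29.2 kcal/mol

(a) as written (H2O(g) already on the product side): -57.8 kcal/mol
(b) reversed (H2S(g) must end up as a reactant): +4.9 kcal/mol
(c): not needed (H2SO4(l) appears nowhere else).
(d) as written (SO2(g) already on the product side): -70.9 kcal/mol
(e) reversed (SO3(g) must end up as a reactant): +94.6 kcal/mol
ΔHrxn = (-57.8) + (+4.9) + (-70.9) + (+94.6) = -29.2 kcal/mol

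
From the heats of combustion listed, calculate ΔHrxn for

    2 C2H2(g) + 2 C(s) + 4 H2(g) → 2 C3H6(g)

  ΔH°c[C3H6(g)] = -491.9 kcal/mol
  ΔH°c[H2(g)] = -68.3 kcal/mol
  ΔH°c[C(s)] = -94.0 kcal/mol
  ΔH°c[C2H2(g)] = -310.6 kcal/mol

ΔHrxn = -98.6 kcal/mol

Using ΔH = Σ nΔHc°(reactants) − Σ nΔHc°(products):
= [2·(-310.6) + 2·(-94.0) + 4·(-68.3)] − [2·(-491.9)]
= -98.6 kcal/mol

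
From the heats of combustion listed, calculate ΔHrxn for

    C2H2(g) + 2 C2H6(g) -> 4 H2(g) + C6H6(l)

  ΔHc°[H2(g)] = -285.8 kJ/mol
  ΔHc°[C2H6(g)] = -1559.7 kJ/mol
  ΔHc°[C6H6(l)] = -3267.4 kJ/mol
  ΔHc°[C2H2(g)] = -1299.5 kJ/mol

Using ΔH = Σ nΔHc°(reactants) − Σ nΔHc°(products):
= [1·(-1299.5) + 2·(-1559.7)] − [4·(-285.8) + 1·(-3267.4)]
= -8.3 kJ/mol

ΔHrxn = -8.3 kJ/mol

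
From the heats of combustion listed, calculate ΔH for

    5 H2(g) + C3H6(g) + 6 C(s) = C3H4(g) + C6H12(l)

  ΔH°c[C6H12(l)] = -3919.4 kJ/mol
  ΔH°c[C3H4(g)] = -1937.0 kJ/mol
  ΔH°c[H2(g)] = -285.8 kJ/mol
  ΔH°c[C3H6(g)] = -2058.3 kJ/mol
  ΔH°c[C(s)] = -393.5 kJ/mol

Using ΔH = Σ nΔHc°(reactants) − Σ nΔHc°(products):
= [5·(-285.8) + 1·(-2058.3) + 6·(-393.5)] − [1·(-1937.0) + 1·(-3919.4)]
= 8.1 kJ/mol

ΔH = 8.1 kJ/mol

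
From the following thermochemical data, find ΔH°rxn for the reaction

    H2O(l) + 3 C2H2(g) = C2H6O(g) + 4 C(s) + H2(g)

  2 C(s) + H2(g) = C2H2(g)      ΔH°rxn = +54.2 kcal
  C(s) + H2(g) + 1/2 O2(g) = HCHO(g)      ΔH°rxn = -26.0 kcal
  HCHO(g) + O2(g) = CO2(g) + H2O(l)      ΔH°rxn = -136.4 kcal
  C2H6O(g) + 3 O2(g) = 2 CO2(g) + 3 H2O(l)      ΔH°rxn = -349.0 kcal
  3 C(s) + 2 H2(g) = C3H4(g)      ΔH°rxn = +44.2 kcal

ΔH°rxn = -138.4 kcal

equation 1 reversed and × 3: (-3)·(+54.2) = -162.6 kcal
equation 2 × 2: (2)·(-26.0) = -52.0 kcal
equation 3 × 2: (2)·(-136.4) = -272.8 kcal
equation 4 reversed: +349.0 kcal
equation 5: not needed.
By Hess's law, ΔH°rxn = (-162.6) + (-52.0) + (-272.8) + (+349.0) = -138.4 kcal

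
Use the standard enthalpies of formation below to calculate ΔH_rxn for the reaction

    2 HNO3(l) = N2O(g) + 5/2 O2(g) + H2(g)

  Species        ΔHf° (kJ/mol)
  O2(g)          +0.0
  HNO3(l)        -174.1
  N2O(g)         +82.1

ΔH°rxn = Σ nΔHf°(products) − Σ nΔHf°(reactants).
Products: 1·(+82.1) + 5/2·(+0.0) + 1·(+0.0) = +82.1
Reactants: 2·(-174.1) = -348.2
ΔH_rxn = (+82.1) − (-348.2) = 430.3 kJ/mol

ΔH_rxn = 430.3 kJ/mol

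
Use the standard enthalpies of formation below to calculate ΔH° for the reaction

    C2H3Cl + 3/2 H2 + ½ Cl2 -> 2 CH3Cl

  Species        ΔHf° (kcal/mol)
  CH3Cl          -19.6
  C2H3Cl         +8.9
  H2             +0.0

ΔH° = -48.1 kcal/mol

Products: 2·(-19.6) = -39.2
Reactants: 1·(+8.9) + 3/2·(+0.0) + 1/2·(+0.0) = +8.9
ΔH° = (-39.2) − (+8.9) = -48.1 kcal/mol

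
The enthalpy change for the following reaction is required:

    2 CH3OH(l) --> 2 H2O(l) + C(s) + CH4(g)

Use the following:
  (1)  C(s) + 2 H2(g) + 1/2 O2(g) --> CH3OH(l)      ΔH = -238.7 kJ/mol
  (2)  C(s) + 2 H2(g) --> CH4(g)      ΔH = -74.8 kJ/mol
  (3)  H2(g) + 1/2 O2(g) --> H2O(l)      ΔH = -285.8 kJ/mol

ΔH = -169.0 kJ/mol

(1) reversed and × 2: (-2)·(-238.7) = +477.4 kJ/mol
(2) as written: -74.8 kJ/mol
(3) × 2: (2)·(-285.8) = -571.6 kJ/mol
ΔH = (-2)·(-238.7) + (1)·(-74.8) + (2)·(-285.8) = -169.0 kJ/mol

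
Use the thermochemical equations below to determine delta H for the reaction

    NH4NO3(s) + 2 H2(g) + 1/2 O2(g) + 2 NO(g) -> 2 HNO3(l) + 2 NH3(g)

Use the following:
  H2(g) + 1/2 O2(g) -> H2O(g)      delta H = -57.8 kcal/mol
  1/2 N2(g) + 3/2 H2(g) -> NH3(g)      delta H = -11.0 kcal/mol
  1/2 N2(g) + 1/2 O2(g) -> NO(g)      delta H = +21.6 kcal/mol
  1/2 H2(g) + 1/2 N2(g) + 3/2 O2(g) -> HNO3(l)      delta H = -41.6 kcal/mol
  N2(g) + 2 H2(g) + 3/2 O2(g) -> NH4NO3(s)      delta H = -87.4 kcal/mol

equation 1: not needed (H2O(g) appears nowhere else).
equation 2 × 2 (×2 to match 2 NH3(g) in the target): (2)·(-11.0) = -22.0 kcal/mol
equation 3 reversed and × 2 (reverse to put NO(g) on the reactant side; ×2 to match 2 NO(g) in the target): (-2)·(+21.6) = -43.2 kcal/mol
equation 4 × 2 (scale by 2 for the 2 HNO3(l)): (2)·(-41.6) = -83.2 kcal/mol
equation 5 reversed (reverse to put NH4NO3(s) on the reactant side): +87.4 kcal/mol
By Hess's law, delta H = (2)·(-11.0) + (-2)·(+21.6) + (2)·(-41.6) + (-1)·(-87.4) = -61.0 kcal/mol

delta H = -61.0 kcal/mol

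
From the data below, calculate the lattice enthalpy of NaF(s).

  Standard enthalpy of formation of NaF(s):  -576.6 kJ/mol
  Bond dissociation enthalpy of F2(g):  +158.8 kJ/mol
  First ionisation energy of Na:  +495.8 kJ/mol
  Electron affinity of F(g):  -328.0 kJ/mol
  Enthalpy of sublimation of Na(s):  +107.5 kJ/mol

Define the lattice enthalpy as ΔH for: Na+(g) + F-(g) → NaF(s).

U = -931.3 kJ/mol

ΔHf° = 1·ΔHsub + 1·(ΣIE) + 1/2·D(F2) + 1·EA + U
-576.6 = 1·(+107.5) + 1·(+495.8) + 1/2·(+158.8) + 1·(-328.0) + U
U = -576.6 − (+354.7) = -931.3 kJ/mol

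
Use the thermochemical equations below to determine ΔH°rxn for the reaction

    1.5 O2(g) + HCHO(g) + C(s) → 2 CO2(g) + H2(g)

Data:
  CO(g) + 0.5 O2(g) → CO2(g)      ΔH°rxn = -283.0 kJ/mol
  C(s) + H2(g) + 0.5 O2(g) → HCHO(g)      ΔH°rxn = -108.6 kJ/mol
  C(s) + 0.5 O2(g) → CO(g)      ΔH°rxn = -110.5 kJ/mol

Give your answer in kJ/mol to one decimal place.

ΔH°rxn = -678.4 kJ/mol

equation 1 × 2: (2)·(-283.0) = -566.0 kJ/mol
equation 2 reversed: +108.6 kJ/mol
equation 3 × 2: (2)·(-110.5) = -221.0 kJ/mol
Summing the manipulated equations, ΔH°rxn = (2)·(-283.0) + (-1)·(-108.6) + (2)·(-110.5) = -678.4 kJ/mol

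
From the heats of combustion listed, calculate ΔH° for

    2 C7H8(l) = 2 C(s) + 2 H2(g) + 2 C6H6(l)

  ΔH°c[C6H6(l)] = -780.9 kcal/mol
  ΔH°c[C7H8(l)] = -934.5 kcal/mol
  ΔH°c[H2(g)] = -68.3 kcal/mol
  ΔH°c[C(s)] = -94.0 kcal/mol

With combustion enthalpies, reactants minus products:
= [2·(-934.5)] − [2·(-94.0) + 2·(-68.3) + 2·(-780.9)]
= 17.4 kcal/mol

ΔH° = 17.4 kcal/mol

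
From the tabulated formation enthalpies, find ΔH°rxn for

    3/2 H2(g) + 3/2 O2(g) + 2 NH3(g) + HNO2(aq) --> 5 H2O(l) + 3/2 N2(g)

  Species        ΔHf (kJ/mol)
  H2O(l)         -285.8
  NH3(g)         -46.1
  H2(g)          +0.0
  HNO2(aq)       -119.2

Products: 5·(-285.8) + 3/2·(+0.0) = -1429.0
Reactants: 3/2·(+0.0) + 3/2·(+0.0) + 2·(-46.1) + 1·(-119.2) = -211.4
ΔH°rxn = (-1429.0) − (-211.4) = -1217.6 kJ/mol

ΔH°rxn = -1217.6 kJ/mol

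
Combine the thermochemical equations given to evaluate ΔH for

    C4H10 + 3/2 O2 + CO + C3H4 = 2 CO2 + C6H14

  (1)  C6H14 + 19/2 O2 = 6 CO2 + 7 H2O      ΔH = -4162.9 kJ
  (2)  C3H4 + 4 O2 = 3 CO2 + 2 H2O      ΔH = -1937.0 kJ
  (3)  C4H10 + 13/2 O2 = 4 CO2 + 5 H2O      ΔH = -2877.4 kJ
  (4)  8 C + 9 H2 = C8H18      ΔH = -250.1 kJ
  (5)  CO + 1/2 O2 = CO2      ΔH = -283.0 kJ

(1) reversed: +4162.9 kJ
(2) as written: -1937.0 kJ
(3) as written: -2877.4 kJ
(4): not needed.
(5) as written: -283.0 kJ
Combining the equations, ΔH = (+4162.9) + (-1937.0) + (-2877.4) + (-283.0) = -934.5 kJ

ΔH = -934.5 kJ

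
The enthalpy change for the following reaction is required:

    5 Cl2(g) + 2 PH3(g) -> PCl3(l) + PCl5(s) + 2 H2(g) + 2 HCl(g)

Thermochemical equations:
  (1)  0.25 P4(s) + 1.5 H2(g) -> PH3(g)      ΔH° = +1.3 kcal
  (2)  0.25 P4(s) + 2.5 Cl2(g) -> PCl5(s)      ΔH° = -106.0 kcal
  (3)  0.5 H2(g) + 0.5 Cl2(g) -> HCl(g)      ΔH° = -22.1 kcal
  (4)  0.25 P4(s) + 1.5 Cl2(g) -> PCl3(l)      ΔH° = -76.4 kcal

(1) reversed and × 2: (-2)·(+1.3) = -2.6 kcal
(2) as written: -106.0 kcal
(3) × 2: (2)·(-22.1) = -44.2 kcal
(4) as written: -76.4 kcal
Summing the manipulated equations, ΔH° = (-2.6) + (-106.0) + (-44.2) + (-76.4) = -229.2 kcal

ΔH° = -229.2 kcal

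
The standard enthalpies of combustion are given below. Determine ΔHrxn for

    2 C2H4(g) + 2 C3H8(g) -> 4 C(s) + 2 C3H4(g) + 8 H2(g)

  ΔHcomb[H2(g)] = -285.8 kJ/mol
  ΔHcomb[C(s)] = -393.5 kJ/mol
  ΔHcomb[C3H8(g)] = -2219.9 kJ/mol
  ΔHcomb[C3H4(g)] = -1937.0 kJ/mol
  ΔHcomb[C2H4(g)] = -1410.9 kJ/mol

ΔHrxn = 472.8 kJ/mol

With combustion enthalpies, reactants minus products:
= [2·(-1410.9) + 2·(-2219.9)] − [4·(-393.5) + 2·(-1937.0) + 8·(-285.8)]
= 472.8 kJ/mol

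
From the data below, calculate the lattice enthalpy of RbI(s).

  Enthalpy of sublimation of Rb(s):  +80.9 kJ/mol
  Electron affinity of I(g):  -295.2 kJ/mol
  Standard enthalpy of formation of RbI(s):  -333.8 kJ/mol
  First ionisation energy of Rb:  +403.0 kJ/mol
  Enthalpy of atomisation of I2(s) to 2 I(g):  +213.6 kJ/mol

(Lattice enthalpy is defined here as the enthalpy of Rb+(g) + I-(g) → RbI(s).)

U = -629.3 kJ/mol

ΔHf° = 1·ΔHsub + 1·(ΣIE) + 1/2·D(I2) + 1·EA + U
-333.8 = 1·(+80.9) + 1·(+403.0) + 1/2·(+213.6) + 1·(-295.2) + U
U = -333.8 − (+295.5) = -629.3 kJ/mol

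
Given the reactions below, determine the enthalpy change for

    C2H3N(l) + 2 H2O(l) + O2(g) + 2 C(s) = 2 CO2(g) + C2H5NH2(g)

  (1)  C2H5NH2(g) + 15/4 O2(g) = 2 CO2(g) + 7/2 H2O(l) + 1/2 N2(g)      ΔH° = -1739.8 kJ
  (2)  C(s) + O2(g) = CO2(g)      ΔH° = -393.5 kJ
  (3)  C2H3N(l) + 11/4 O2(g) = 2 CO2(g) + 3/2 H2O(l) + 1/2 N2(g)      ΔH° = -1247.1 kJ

(1) reversed (reverse to put C2H5NH2(g) on the product side): +1739.8 kJ
(2) × 2 (×2 to match 2 C(s) in the target): (2)·(-393.5) = -787.0 kJ
(3) as written (C2H3N(l) already on the reactant side): -1247.1 kJ
Combining the equations, ΔH° = (-1)·(-1739.8) + (2)·(-393.5) + (1)·(-1247.1) = -294.3 kJ

ΔH° = -294.3 kJ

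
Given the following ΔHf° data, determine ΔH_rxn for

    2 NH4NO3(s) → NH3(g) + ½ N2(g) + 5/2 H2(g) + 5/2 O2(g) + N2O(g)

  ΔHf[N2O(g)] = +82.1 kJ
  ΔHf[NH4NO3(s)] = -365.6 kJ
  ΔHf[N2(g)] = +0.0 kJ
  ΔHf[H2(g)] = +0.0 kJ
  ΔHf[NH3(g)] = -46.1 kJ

Products: 1·(-46.1) + 1/2·(+0.0) + 5/2·(+0.0) + 5/2·(+0.0) + 1·(+82.1) = +36.0
Reactants: 2·(-365.6) = -731.2
ΔH_rxn = (+36.0) − (-731.2) = 767.2 kJ

ΔH_rxn = 767.2 kJ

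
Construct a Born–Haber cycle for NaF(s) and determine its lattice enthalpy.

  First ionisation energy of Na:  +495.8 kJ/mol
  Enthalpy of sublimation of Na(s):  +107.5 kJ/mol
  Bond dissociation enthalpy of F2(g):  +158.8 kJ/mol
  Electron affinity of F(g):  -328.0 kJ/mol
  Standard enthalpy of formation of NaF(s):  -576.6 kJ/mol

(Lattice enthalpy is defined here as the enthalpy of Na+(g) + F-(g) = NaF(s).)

U = -931.3 kJ/mol

ΔHf° = 1·ΔHsub + 1·(ΣIE) + 1/2·D(F2) + 1·EA + U
-576.6 = 1·(+107.5) + 1·(+495.8) + 1/2·(+158.8) + 1·(-328.0) + U
U = -576.6 − (+354.7) = -931.3 kJ/mol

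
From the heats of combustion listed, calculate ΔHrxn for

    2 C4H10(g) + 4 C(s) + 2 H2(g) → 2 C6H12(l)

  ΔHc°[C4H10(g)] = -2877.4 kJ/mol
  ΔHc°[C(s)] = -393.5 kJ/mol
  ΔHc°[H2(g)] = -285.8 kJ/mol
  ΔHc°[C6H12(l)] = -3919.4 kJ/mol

Using ΔH = Σ nΔHc°(reactants) − Σ nΔHc°(products):
= [2·(-2877.4) + 4·(-393.5) + 2·(-285.8)] − [2·(-3919.4)]
= -61.6 kJ/mol

ΔHrxn = -61.6 kJ/mol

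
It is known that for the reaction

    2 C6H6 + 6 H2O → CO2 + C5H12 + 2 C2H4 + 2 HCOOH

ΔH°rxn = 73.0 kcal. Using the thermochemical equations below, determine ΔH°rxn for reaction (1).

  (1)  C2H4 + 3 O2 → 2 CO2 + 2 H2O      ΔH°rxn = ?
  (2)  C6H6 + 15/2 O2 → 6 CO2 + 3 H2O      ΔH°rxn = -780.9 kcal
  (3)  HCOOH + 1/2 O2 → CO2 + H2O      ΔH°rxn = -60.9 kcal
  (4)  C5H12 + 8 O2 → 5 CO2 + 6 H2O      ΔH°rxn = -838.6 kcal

ΔH°rxn = -337.2 kcal

(1) reversed and × 2 (reverse to put C2H4 on the product side; scale by 2 for the 2 C2H4): contributes −2·x
(2) × 2 (scale by 2 for the 2 C6H6): (2)·(-780.9) = -1561.8 kcal
(3) reversed and × 2 (reverse to put HCOOH on the product side; scale by 2 for the 2 HCOOH): (-2)·(-60.9) = +121.8 kcal
(4) reversed (reverse to put C5H12 on the product side): +838.6 kcal
+73.0 = (-1561.8) + (+121.8) + (+838.6) − 2·x
x = (+73.0 − (-601.4)) / (-2) = -337.2 kcal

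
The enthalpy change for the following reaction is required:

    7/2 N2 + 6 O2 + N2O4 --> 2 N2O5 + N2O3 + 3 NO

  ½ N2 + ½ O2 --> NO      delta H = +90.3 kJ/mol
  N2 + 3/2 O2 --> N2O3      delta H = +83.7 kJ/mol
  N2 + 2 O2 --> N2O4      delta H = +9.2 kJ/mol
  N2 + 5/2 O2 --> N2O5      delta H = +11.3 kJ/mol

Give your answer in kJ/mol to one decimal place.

equation 1 × 3 (×3 to match 3 NO in the target): (3)·(+90.3) = +270.9 kJ/mol
equation 2 as written (N2O3 already on the product side): +83.7 kJ/mol
equation 3 reversed (reverse to put N2O4 on the reactant side): -9.2 kJ/mol
equation 4 × 2 (×2 to match 2 N2O5 in the target): (2)·(+11.3) = +22.6 kJ/mol
delta H = (+270.9) + (+83.7) + (-9.2) + (+22.6) = 368.0 kJ/mol

delta H = 368.0 kJ/mol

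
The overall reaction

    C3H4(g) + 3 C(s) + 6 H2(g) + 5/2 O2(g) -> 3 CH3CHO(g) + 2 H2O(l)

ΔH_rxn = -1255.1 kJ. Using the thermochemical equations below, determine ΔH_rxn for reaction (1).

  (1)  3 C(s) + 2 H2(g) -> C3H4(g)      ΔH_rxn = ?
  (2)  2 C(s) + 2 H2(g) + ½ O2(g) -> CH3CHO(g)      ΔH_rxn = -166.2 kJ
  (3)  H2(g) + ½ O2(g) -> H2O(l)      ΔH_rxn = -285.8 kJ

ΔH_rxn = 184.9 kJ

(1) reversed (reverse to put C3H4(g) on the reactant side): contributes −x
(2) × 3 (×3 to match 3 CH3CHO(g) in the target): (3)·(-166.2) = -498.6 kJ
(3) × 2 (scale by 2 for the 2 H2O(l)): (2)·(-285.8) = -571.6 kJ
-1255.1 = (-498.6) + (-571.6) − x
x = (-1255.1 − (-1070.2)) / (-1) = 184.9 kJ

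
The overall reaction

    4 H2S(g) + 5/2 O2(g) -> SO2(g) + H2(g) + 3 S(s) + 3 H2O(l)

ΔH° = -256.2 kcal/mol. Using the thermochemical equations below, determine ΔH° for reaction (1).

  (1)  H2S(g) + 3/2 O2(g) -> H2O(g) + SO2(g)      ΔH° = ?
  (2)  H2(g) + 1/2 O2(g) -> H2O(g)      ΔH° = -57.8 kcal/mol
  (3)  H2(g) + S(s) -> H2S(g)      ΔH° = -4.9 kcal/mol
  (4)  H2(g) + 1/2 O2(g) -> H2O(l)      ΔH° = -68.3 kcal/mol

(1) as written (SO2(g) already on the product side): contributes x
(2) reversed: +57.8 kcal/mol
(3) reversed and × 3 (S(s) must end up as a product; ×3 to match 3 S(s) in the target): (-3)·(-4.9) = +14.7 kcal/mol
(4) × 3 (scale by 3 for the 3 H2O(l)): (3)·(-68.3) = -204.9 kcal/mol
-256.2 = (+57.8) + (+14.7) + (-204.9) + x
x = (-256.2 − (-132.4)) / (1) = -123.8 kcal/mol

ΔH° = -123.8 kcal/mol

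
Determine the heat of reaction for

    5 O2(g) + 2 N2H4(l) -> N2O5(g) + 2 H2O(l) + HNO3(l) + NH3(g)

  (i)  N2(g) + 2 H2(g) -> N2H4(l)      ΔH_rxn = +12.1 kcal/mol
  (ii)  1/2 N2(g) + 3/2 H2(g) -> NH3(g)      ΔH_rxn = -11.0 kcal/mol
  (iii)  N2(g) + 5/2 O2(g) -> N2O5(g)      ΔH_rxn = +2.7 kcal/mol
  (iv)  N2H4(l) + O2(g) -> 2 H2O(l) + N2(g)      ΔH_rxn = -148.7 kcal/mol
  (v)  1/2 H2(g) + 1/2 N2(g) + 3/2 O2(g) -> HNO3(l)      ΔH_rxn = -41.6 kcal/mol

ΔH_rxn = -210.7 kcal/mol

(i) reversed: -12.1 kcal/mol
(ii) as written (NH3(g) already on the product side): -11.0 kcal/mol
(iii) as written (N2O5(g) already on the product side): +2.7 kcal/mol
(iv) as written (H2O(l) already on the product side): -148.7 kcal/mol
(v) as written (HNO3(l) already on the product side): -41.6 kcal/mol
ΔH_rxn = (-12.1) + (-11.0) + (+2.7) + (-148.7) + (-41.6) = -210.7 kcal/mol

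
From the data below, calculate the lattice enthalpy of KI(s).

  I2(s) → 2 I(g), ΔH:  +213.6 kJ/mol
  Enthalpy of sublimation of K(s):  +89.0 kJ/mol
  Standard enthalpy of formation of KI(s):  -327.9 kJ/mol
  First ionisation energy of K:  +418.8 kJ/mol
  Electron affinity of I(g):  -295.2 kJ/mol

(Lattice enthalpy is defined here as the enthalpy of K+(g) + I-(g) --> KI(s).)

ΔHf° = 1·ΔHsub + 1·(ΣIE) + 1/2·D(I2) + 1·EA + U
-327.9 = 1·(+89.0) + 1·(+418.8) + 1/2·(+213.6) + 1·(-295.2) + U
U = -327.9 − (+319.4) = -647.3 kJ/mol

U = -647.3 kJ/mol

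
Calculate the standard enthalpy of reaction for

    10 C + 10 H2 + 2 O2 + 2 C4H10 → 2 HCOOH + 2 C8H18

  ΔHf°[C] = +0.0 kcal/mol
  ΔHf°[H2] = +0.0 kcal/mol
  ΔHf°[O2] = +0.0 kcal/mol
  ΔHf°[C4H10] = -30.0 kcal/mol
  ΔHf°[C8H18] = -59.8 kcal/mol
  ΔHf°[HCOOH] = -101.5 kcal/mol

ΔH°rxn = Σ nΔHf°(products) − Σ nΔHf°(reactants).
Products: 2·(-101.5) + 2·(-59.8) = -322.6
Reactants: 10·(+0.0) + 10·(+0.0) + 2·(+0.0) + 2·(-30.0) = -60.0
ΔHrxn = (-322.6) − (-60.0) = -262.6 kcal/mol

ΔHrxn = -262.6 kcal/mol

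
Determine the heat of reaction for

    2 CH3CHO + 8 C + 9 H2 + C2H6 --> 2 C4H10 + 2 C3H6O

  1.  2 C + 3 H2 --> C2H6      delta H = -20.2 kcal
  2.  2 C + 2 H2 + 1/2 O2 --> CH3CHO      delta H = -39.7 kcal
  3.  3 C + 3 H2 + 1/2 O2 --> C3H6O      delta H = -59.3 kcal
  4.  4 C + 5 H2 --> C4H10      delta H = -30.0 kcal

eq. 1 reversed (C2H6 must end up as a reactant): +20.2 kcal
eq. 2 reversed and × 2 (reverse to put CH3CHO on the reactant side; scale by 2 for the 2 CH3CHO): (-2)·(-39.7) = +79.4 kcal
eq. 3 × 2 (×2 to match 2 C3H6O in the target): (2)·(-59.3) = -118.6 kcal
eq. 4 × 2 (scale by 2 for the 2 C4H10): (2)·(-30.0) = -60.0 kcal
delta H = (-1)·(-20.2) + (-2)·(-39.7) + (2)·(-59.3) + (2)·(-30.0) = -79.0 kcal

delta H = -79.0 kcal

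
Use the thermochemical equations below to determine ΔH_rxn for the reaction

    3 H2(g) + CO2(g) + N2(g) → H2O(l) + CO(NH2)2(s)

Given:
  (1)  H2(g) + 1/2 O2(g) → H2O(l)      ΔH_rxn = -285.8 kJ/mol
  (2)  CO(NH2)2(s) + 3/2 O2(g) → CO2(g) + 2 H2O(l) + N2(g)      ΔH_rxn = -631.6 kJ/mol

ΔH_rxn = -225.8 kJ/mol

(1) × 3: (3)·(-285.8) = -857.4 kJ/mol
(2) reversed: +631.6 kJ/mol
Summing the manipulated equations, ΔH_rxn = (-857.4) + (+631.6) = -225.8 kJ/mol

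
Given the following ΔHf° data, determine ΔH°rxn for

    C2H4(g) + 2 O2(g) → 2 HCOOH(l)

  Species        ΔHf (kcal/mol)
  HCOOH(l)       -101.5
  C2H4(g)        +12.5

ΔH°rxn = -215.5 kcal/mol

Products: 2·(-101.5) = -203.0
Reactants: 1·(+12.5) + 2·(+0.0) = +12.5
ΔH°rxn = (-203.0) − (+12.5) = -215.5 kcal/mol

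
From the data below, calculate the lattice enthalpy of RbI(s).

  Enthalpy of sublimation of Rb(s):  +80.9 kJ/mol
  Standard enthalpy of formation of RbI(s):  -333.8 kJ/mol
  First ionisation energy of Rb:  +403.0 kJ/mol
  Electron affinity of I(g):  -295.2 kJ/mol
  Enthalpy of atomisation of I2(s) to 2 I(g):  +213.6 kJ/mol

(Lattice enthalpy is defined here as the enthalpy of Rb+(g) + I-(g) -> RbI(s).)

U = -629.3 kJ/mol

ΔHf° = 1·ΔHsub + 1·(ΣIE) + 1/2·D(I2) + 1·EA + U
-333.8 = 1·(+80.9) + 1·(+403.0) + 1/2·(+213.6) + 1·(-295.2) + U
U = -333.8 − (+295.5) = -629.3 kJ/mol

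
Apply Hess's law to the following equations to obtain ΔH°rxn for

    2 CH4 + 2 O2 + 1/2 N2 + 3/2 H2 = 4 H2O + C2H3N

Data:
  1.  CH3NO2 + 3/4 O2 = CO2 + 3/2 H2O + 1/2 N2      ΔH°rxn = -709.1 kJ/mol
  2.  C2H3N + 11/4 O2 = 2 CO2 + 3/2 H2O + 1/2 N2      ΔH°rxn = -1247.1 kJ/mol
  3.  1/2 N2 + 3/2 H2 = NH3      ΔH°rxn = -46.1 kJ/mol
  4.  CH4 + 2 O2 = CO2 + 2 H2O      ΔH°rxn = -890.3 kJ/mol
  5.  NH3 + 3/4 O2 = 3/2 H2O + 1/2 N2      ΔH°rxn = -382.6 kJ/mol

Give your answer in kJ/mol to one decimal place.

eq. 1: not needed (CH3NO2 appears nowhere else).
eq. 2 reversed (C2H3N must end up as a product): +1247.1 kJ/mol
eq. 3 as written (H2 already on the reactant side): -46.1 kJ/mol
eq. 4 × 2 (scale by 2 for the 2 CH4): (2)·(-890.3) = -1780.6 kJ/mol
eq. 5 as written: -382.6 kJ/mol
ΔH°rxn = (-1)·(-1247.1) + (1)·(-46.1) + (2)·(-890.3) + (1)·(-382.6) = -962.2 kJ/mol

ΔH°rxn = -962.2 kJ/mol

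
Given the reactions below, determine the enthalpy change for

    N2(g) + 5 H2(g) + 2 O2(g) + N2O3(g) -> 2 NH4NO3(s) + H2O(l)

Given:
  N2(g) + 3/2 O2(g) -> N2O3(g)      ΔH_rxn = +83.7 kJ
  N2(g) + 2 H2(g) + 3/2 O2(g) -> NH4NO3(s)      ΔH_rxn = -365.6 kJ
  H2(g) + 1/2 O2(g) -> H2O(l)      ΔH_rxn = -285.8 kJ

ΔH_rxn = -1100.7 kJ

equation 1 reversed: -83.7 kJ
equation 2 × 2: (2)·(-365.6) = -731.2 kJ
equation 3 as written: -285.8 kJ
Summing the manipulated equations, ΔH_rxn = (-1)·(+83.7) + (2)·(-365.6) + (1)·(-285.8) = -1100.7 kJ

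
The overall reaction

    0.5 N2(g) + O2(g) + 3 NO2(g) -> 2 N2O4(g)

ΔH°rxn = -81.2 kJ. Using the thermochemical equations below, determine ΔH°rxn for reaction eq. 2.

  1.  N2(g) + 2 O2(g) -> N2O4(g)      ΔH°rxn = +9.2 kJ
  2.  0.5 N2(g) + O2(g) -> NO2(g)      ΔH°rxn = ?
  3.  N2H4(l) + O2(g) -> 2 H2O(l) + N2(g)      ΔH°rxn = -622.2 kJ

ΔH°rxn = 33.2 kJ

eq. 1 × 2 (×2 to match 2 N2O4(g) in the target): (2)·(+9.2) = +18.4 kJ
eq. 2 reversed and × 3 (NO2(g) must end up as a reactant; ×3 to match 3 NO2(g) in the target): contributes −3·x
eq. 3: not needed (H2O(l) appears nowhere else).
-81.2 = (+18.4) − 3·x
x = (-81.2 − (+18.4)) / (-3) = 33.2 kJ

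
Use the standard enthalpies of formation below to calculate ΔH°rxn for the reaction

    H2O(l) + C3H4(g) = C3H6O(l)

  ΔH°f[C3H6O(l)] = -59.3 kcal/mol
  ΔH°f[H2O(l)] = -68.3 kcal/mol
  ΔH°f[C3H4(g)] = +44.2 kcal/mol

ΔH°rxn = -35.2 kcal/mol

ΔH°rxn = Σ nΔHf°(products) − Σ nΔHf°(reactants).
Products: 1·(-59.3) = -59.3
Reactants: 1·(-68.3) + 1·(+44.2) = -24.1
ΔH°rxn = (-59.3) − (-24.1) = -35.2 kcal/mol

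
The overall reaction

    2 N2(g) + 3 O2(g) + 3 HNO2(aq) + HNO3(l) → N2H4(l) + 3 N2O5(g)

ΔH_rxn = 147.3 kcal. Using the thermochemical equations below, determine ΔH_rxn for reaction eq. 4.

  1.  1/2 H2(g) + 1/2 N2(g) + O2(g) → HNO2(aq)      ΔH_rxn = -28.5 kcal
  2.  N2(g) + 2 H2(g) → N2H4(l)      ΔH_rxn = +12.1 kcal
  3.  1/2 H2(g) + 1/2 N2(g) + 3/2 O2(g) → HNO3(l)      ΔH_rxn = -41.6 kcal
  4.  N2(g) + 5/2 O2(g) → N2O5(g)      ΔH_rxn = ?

eq. 1 reversed and × 3 (HNO2(aq) must end up as a reactant; ×3 to match 3 HNO2(aq) in the target): (-3)·(-28.5) = +85.5 kcal
eq. 2 as written (N2H4(l) already on the product side): +12.1 kcal
eq. 3 reversed (HNO3(l) must end up as a reactant): +41.6 kcal
eq. 4 × 3 (×3 to match 3 N2O5(g) in the target): contributes 3·x
+147.3 = (+85.5) + (+12.1) + (+41.6) + 3·x
x = (+147.3 − (+139.2)) / (3) = 2.7 kcal

ΔH_rxn = 2.7 kcal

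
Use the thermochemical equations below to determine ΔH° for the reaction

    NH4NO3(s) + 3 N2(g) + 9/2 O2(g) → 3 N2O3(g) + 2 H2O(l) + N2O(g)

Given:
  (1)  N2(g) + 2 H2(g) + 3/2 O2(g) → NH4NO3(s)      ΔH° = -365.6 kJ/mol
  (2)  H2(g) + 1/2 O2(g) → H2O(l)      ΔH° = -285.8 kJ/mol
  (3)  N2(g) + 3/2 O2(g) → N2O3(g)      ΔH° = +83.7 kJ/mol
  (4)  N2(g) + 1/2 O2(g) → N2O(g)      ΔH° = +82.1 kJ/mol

(1) reversed: +365.6 kJ/mol
(2) × 2: (2)·(-285.8) = -571.6 kJ/mol
(3) × 3: (3)·(+83.7) = +251.1 kJ/mol
(4) as written: +82.1 kJ/mol
ΔH° = (+365.6) + (-571.6) + (+251.1) + (+82.1) = 127.2 kJ/mol

ΔH° = 127.2 kJ/mol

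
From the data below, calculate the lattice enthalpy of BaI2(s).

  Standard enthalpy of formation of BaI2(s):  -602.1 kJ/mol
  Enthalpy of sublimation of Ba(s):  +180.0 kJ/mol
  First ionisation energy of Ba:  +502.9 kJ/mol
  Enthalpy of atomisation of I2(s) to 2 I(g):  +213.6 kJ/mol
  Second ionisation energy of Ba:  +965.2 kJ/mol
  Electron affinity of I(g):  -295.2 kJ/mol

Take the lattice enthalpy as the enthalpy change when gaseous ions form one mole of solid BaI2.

U = -1873.4 kJ/mol

ΔHf° = 1·ΔHsub + 1·(ΣIE) + 1·D(I2) + 2·EA + U
-602.1 = 1·(+180.0) + 1·(+1468.1) + 1·(+213.6) + 2·(-295.2) + U
U = -602.1 − (+1271.3) = -1873.4 kJ/mol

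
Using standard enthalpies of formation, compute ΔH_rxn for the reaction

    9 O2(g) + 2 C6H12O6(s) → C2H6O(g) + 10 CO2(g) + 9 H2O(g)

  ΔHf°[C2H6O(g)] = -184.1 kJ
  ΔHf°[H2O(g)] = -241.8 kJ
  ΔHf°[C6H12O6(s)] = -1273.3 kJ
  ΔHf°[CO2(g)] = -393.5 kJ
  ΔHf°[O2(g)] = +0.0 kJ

Products: 1·(-184.1) + 10·(-393.5) + 9·(-241.8) = -6295.3
Reactants: 9·(+0.0) + 2·(-1273.3) = -2546.6
ΔH_rxn = (-6295.3) − (-2546.6) = -3748.7 kJ

ΔH_rxn = -3748.7 kJ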